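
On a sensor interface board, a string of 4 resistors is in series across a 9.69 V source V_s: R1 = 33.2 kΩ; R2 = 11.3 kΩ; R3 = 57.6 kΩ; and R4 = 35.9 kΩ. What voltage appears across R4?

V ≈ 2.52 V

Total series resistance ΣR = 33.2 + 11.3 + 57.6 + 35.9 = 138.0 kΩ.
V = V_s · R/ΣR = 9.69 × 0.2601 = 2.521 V.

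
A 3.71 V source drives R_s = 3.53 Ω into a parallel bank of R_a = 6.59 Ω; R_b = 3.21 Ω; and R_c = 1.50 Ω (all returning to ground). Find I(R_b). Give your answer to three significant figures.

I ≈ 0.232 A

Parallel bank: R_p = 1/(1/6.59 + 1/3.21 + 1/1.50) = 0.8850 Ω.
V_A = 3.71 × 0.8850/4.415 = 0.7437 V.
Branch current I = V_A/R_b = 0.7437/3.21 = 0.2317 A.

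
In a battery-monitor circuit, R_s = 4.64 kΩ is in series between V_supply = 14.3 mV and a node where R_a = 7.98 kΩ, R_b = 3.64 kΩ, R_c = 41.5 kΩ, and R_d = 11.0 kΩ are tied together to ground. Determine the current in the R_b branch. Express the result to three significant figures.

Equivalent of the parallel group: R_p = 1.942 kΩ.
V_A = 14.3 × 1.942/6.582 = 4.219 mV.
Branch current I = V_A/R_b = 4.219/3.64 = 1.159 µA.
(Check via current divider: I_total = 2.173 µA; share G_k/ΣG = 0.5334 → same result.)

I ≈ 1.16 µA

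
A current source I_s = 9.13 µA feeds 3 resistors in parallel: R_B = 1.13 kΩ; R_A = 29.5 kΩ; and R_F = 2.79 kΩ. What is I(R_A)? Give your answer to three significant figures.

I ≈ 0.242 µA

Total conductance ΣG = 1/1.13 + 1/29.5 + 1/2.79 = 1.277 (units of 1/kΩ).
R_A takes the fraction G_k/ΣG = 0.03390/1.277 = 0.02654, so I = 9.13 × 0.02654 = 0.2423 µA.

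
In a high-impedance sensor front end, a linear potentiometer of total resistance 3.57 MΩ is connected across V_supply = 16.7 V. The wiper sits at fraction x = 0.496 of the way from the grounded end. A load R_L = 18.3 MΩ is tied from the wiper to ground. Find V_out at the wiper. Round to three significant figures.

Split the track: R_lower = x·R_p = 1.771 MΩ, R_upper = (1−x)·R_p = 1.799 MΩ.
R_L loads the lower segment: effective lower R = 1.614 MΩ.
V_out = 16.7 × 1.614/(1.799 + 1.614) = 7.898 V.

V_out ≈ 7.90 V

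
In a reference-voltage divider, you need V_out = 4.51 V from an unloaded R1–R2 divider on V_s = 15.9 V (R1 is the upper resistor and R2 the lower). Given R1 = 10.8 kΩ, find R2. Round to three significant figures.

R2 ≈ 4.28 kΩ

The divider ratio is R2/(R1+R2) = 4.51/15.9 = 0.2836.
R2 = R1 · 0.2836/(1 − 0.2836) = 4.276 kΩ.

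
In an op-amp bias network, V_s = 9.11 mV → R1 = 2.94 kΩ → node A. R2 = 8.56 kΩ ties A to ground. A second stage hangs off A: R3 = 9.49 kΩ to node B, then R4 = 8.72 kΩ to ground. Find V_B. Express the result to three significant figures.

Looking into the second stage from A: R3 + R4 = 18.21 kΩ appears in parallel with R2.
R2 ‖ (R3+R4) = 5.823 kΩ.
V_A = 9.11 × 5.823/(2.94 + 5.823) = 6.054 mV.
Then the unloaded second divider: V_B = V_A × R4/(R3+R4) = 6.054 × 0.4789 = 2.899 mV.

V_B ≈ 2.90 mV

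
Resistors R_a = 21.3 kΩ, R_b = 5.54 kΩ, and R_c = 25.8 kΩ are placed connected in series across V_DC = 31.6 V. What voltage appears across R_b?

ΣR = 21.3 + 5.54 + 25.8 = 52.64 kΩ.
Voltage divider: V = V_DC · (5.540 / 52.64) = 31.6 × 0.1052 = 3.326 V.

V ≈ 3.33 V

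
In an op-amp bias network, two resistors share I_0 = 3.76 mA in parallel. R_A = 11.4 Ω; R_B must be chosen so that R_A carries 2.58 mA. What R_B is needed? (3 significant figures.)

R_B ≈ 24.9 Ω

Two-branch current divider: I_A = I_0 · R_B/(R_A + R_B).
2.58/3.76 = R_B/(R_A + R_B) → R_B = R_A · (0.6862)/(1 − 0.6862) = 11.4 × 2.186 = 24.93 Ω.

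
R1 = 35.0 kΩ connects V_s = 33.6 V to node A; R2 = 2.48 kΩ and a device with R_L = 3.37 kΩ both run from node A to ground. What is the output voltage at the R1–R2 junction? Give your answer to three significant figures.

V_out ≈ 1.32 V

The load sits in parallel with R2, giving an effective lower resistance R2' = R2·R_L/(R2+R_L) = 1.429 kΩ.
Then V_out = V_s · R2'/(R1 + R2') = 33.6 × 1.429/36.43 = 1.318 V.
(Unloaded it would be 2.22 V; the load pulls it down.)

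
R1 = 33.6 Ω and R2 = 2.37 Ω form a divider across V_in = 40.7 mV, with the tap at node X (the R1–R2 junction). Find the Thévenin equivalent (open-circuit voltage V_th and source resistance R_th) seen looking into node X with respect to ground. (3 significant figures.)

With X open, the divider is unloaded: V_th = 40.7 × 2.37/35.97 = 2.682 mV.
With V_in suppressed (replaced by a short), R_th = R1 ‖ R2 = (33.60 × 2.37)/(33.60 + 2.37) = 2.214 Ω.

V_th ≈ 2.68 mV, R_th ≈ 2.21 Ω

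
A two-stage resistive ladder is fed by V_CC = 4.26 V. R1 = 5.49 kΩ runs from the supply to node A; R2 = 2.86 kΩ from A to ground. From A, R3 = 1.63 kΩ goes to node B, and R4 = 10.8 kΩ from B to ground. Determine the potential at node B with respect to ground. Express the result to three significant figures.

V_B ≈ 1.10 V

The second stage (R3 + R4 = 12.43 kΩ) loads node A in parallel with R2.
Effective lower resistance at A: R2 ‖ 12.43 = 2.325 kΩ.
So V_A = 4.26 × 0.2975 = 1.267 V.
Stage 2 is unloaded, so V_B = V_A · R4/(R3+R4) = 1.267 × 10.8/12.43 = 1.101 V.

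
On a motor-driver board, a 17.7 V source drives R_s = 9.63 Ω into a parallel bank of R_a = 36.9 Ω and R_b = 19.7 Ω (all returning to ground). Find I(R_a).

Parallel bank: R_p = 1/(1/36.9 + 1/19.7) = 12.84 Ω.
V_A by voltage divider: V_A = 17.7 × 12.84/(9.63 + 12.84) = 10.12 V.
I(R_a) = V_A / R_a = 10.12/36.9 = 0.2741 A.

I ≈ 0.274 A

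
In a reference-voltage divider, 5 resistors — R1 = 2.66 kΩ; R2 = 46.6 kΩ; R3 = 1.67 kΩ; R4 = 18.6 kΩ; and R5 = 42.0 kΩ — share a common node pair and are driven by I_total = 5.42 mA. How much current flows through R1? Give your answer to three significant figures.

I ≈ 1.90 mA

Conductances: ΣG = 1/2.66 + 1/46.6 + 1/1.67 + 1/18.6 + 1/42.0 = 1.074 (1/kΩ).
By the current-divider rule, I = I_total · G_k/ΣG = 5.42 × 0.3501 = 1.898 mA.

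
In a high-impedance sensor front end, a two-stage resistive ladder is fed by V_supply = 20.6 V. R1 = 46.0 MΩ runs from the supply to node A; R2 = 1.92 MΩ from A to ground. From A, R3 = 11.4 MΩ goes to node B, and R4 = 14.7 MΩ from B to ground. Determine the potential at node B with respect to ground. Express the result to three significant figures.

V_B ≈ 0.434 V

Looking into the second stage from A: R3 + R4 = 26.10 MΩ appears in parallel with R2.
R2 ‖ (R3+R4) = 1.788 MΩ.
First divider: V_A = V_supply · 1.788/(46.0 + 1.788) = 0.7709 V.
Then the unloaded second divider: V_B = V_A × R4/(R3+R4) = 0.7709 × 0.5632 = 0.4342 V.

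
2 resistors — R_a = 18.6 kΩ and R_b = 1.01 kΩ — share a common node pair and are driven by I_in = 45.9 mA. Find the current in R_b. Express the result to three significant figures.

I ≈ 43.5 mA

For two parallel branches, I_k = I_in · (other R)/(sum of R).
So I = 45.9 × 18.6/19.61 = 43.54 mA.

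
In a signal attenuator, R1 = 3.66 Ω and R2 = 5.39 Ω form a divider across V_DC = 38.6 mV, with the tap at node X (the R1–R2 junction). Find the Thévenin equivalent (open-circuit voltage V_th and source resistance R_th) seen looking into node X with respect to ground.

V_th is the unloaded tap voltage: V_DC · R2/(R1+R2) = 38.6 × 0.5956 = 22.99 mV.
With V_DC suppressed (replaced by a short), R_th = R1 ‖ R2 = (3.660 × 5.39)/(3.660 + 5.39) = 2.180 Ω.

V_th ≈ 23.0 mV, R_th ≈ 2.18 Ω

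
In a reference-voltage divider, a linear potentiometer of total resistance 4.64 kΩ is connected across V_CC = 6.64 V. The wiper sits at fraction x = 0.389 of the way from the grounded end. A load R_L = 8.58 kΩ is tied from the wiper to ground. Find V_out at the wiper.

Split the track: R_lower = x·R_p = 1.805 kΩ, R_upper = (1−x)·R_p = 2.835 kΩ.
(x·R_p) ‖ R_L = 1.491 kΩ.
Loaded-divider output: V_out = 6.64 × 0.3447 = 2.289 V.
(Unloaded: V_out = x·V_CC = 2.58 V.)

V_out ≈ 2.29 V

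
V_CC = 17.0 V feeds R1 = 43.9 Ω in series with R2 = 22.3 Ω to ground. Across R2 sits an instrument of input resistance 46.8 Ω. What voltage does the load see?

R2 ‖ R_L = (22.3 × 46.8)/(22.3 + 46.8) = 15.10 Ω.
Then V_out = V_CC · R2'/(R1 + R2') = 17.0 × 15.10/59.00 = 4.352 V.

V_out ≈ 4.35 V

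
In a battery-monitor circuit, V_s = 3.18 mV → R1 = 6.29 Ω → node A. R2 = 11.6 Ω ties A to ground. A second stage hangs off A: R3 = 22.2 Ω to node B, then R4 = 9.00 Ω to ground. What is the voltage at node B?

Node A sees R2 in parallel with the series input of stage 2, R3 + R4 = 31.20 Ω.
Effective lower resistance at A: R2 ‖ 31.20 = 8.456 Ω.
First divider: V_A = V_s · 8.456/(6.29 + 8.456) = 1.824 mV.
Then the unloaded second divider: V_B = V_A × R4/(R3+R4) = 1.824 × 0.2885 = 0.5260 mV.

V_B ≈ 0.526 mV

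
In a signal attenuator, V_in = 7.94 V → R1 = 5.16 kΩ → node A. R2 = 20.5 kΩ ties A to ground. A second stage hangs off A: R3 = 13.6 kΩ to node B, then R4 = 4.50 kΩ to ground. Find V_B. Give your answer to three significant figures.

The second stage (R3 + R4 = 18.10 kΩ) loads node A in parallel with R2.
Effective lower resistance at A: R2 ‖ 18.10 = 9.613 kΩ.
First divider: V_A = V_in · 9.613/(5.16 + 9.613) = 5.167 V.
Stage 2 is unloaded, so V_B = V_A · R4/(R3+R4) = 5.167 × 4.50/18.10 = 1.285 V.

V_B ≈ 1.28 V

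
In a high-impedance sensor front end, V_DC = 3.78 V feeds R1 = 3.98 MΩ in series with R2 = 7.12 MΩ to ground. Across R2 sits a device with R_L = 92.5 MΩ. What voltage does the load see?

V_out ≈ 2.36 V

The load sits in parallel with R2, giving an effective lower resistance R2' = R2·R_L/(R2+R_L) = 6.611 MΩ.
Now apply the divider: V_out = 3.78 × 0.6242 = 2.360 V.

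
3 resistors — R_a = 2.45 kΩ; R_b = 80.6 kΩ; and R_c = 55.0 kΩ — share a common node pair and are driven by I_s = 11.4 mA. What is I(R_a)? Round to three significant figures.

Total conductance ΣG = 1/2.45 + 1/80.6 + 1/55.0 = 0.4388 (units of 1/kΩ).
Current divider: I(R_a) = I_s · G_k/ΣG = 11.4 × (0.4082/0.4388) = 11.4 × 0.9303 = 10.61 mA.

I ≈ 10.6 mA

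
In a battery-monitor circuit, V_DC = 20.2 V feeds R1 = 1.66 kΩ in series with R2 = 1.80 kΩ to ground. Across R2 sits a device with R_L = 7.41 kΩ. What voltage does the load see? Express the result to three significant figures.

The load sits in parallel with R2, giving an effective lower resistance R2' = R2·R_L/(R2+R_L) = 1.448 kΩ.
Then V_out = V_DC · R2'/(R1 + R2') = 20.2 × 1.448/3.108 = 9.412 V.

V_out ≈ 9.41 V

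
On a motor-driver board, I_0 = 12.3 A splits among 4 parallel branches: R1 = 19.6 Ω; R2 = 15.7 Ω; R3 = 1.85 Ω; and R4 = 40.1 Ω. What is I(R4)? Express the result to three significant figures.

Total conductance ΣG = 1/19.6 + 1/15.7 + 1/1.85 + 1/40.1 = 0.6802 (units of 1/Ω).
Current divider: I(R4) = I_0 · G_k/ΣG = 12.3 × (0.02494/0.6802) = 12.3 × 0.03666 = 0.4510 A.

I ≈ 0.451 A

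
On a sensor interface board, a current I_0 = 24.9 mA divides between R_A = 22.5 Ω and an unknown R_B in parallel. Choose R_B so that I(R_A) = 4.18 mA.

R_B ≈ 4.54 Ω

The fraction through R_A equals R_B/(R_A+R_B).
With f = 0.1679, R_B = R_A · f/(1−f) = 22.5 × 0.2017 = 4.539 Ω.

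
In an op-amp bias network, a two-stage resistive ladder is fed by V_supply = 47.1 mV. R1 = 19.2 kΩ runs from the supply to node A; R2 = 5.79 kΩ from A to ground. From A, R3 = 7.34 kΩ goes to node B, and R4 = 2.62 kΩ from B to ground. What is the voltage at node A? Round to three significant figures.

Looking into the second stage from A: R3 + R4 = 9.960 kΩ appears in parallel with R2.
Effective lower resistance at A: R2 ‖ 9.960 = 3.661 kΩ.
So V_A = 47.1 × 0.1602 = 7.544 mV.

V_A ≈ 7.54 mV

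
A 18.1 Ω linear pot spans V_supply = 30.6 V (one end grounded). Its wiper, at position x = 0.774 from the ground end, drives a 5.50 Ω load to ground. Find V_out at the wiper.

The pot divides into 4.091 Ω above the wiper and 14.01 Ω below.
R_L loads the lower segment: effective lower R = 3.949 Ω.
Then V_out = V_supply · 3.949/(4.091 + 3.949) = 15.03 V.
(Unloaded: V_out = x·V_supply = 23.7 V.)

V_out ≈ 15.0 V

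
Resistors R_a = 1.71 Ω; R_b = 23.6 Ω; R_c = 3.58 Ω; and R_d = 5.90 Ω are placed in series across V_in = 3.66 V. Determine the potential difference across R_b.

V ≈ 2.48 V

Total series resistance ΣR = 1.71 + 23.6 + 3.58 + 5.90 = 34.79 Ω.
V = V_in · R/ΣR = 3.66 × 0.6784 = 2.483 V.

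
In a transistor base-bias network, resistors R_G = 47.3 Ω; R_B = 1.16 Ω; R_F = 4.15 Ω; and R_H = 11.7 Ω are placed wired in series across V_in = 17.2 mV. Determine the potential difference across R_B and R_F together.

ΣR = 47.3 + 1.16 + 4.15 + 11.7 = 64.31 Ω.
R_{R_B..R_F} = 1.16 + 4.15 = 5.310 Ω.
By the voltage-divider rule, V = 17.2 × 5.310/64.31 = 1.420 mV.

V ≈ 1.42 mV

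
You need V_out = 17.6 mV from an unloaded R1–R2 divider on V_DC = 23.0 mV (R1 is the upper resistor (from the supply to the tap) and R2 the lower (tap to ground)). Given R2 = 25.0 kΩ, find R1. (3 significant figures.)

The divider ratio is R2/(R1+R2) = 17.6/23.0 = 0.7652.
So R1 = R2 · (V_DC/V_out − 1) = 25.0 × (23.0/17.6 − 1) = 25.0 × 0.3068 = 7.670 kΩ.

R1 ≈ 7.67 kΩ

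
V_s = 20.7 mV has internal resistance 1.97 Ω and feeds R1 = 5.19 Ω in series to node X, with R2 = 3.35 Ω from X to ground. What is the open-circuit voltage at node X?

V_th ≈ 6.60 mV

R1' = 1.97 + 5.19 = 7.160 Ω (source resistance + R1).
Open-circuit (no load on X): V_th = V_s · R2/(R1' + R2) = 20.7 × 3.35/(7.160 + 3.35) = 6.598 mV.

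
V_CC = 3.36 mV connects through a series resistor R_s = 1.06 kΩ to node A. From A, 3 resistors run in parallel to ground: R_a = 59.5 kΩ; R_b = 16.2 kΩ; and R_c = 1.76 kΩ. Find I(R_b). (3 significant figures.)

Parallel bank: R_p = 1/(1/59.5 + 1/16.2 + 1/1.76) = 1.546 kΩ.
V_A by voltage divider: V_A = 3.36 × 1.546/(1.06 + 1.546) = 1.993 mV.
I(R_b) = V_A / R_b = 1.993/16.2 = 0.1231 µA.

I ≈ 0.123 µA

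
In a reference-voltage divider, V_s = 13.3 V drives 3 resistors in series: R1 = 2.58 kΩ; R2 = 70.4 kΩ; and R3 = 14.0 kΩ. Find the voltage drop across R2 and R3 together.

V ≈ 12.9 V

Series total: ΣR = 2.58 + 70.4 + 14.0 = 86.98 kΩ.
R_{R2..R3} = 70.4 + 14.0 = 84.40 kΩ.
Voltage divider: V = V_s · (84.40 / 86.98) = 13.3 × 0.9703 = 12.91 V.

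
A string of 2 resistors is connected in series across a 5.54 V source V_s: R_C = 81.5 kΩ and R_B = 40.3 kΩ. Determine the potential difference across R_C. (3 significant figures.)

Series total: ΣR = 81.5 + 40.3 = 121.8 kΩ.
Voltage divider: V = V_s · (81.50 / 121.8) = 5.54 × 0.6691 = 3.707 V.

V ≈ 3.71 V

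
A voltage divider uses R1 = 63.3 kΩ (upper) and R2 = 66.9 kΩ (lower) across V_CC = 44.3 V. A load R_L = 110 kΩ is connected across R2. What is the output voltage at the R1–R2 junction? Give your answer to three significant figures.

First combine the lower leg with the load: R2 ‖ R_L = 41.60 kΩ.
Voltage divider with the loaded lower leg: V_out = 44.3 × 41.60/(63.3 + 41.60) = 44.3 × 0.3966 = 17.57 V.
(Unloaded it would be 22.8 V; the load pulls it down.)

V_out ≈ 17.6 V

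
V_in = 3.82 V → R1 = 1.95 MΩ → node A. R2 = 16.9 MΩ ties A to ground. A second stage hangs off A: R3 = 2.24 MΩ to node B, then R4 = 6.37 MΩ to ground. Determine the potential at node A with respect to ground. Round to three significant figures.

Node A sees R2 in parallel with the series input of stage 2, R3 + R4 = 8.610 MΩ.
R2 ‖ (R3+R4) = 5.704 MΩ.
V_A = 3.82 × 5.704/(1.95 + 5.704) = 2.847 V.

V_A ≈ 2.85 V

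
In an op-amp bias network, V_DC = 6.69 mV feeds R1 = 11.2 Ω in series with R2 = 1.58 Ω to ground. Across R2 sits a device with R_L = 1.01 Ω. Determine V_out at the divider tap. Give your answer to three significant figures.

First combine the lower leg with the load: R2 ‖ R_L = 0.6161 Ω.
Then V_out = V_DC · R2'/(R1 + R2') = 6.69 × 0.6161/11.82 = 0.3488 mV.

V_out ≈ 0.349 mV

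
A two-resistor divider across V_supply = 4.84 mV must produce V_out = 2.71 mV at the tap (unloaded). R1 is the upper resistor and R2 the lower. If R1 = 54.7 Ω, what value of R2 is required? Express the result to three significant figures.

The divider ratio is R2/(R1+R2) = 2.71/4.84 = 0.5599.
R2 = R1 · 0.5599/(1 − 0.5599) = 69.59 Ω.

R2 ≈ 69.6 Ω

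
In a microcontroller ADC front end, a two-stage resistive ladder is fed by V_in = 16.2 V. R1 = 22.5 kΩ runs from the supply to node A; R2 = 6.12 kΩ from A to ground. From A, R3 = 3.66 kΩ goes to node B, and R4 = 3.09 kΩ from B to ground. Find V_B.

V_B ≈ 0.926 V

The second stage (R3 + R4 = 6.750 kΩ) loads node A in parallel with R2.
Effective lower resistance at A: R2 ‖ 6.750 = 3.210 kΩ.
First divider: V_A = V_in · 3.210/(22.5 + 3.210) = 2.023 V.
Then the unloaded second divider: V_B = V_A × R4/(R3+R4) = 2.023 × 0.4578 = 0.9259 V.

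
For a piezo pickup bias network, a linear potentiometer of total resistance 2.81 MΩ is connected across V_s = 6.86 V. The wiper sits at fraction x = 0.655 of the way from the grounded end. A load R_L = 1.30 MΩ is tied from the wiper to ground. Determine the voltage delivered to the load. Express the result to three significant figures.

V_out ≈ 3.02 V

Lower segment x·R_p = 1.841 MΩ; upper segment (1−x)·R_p = 0.9694 MΩ.
Lower segment in parallel with the load: 1.841 ‖ 1.30 = 0.7619 MΩ.
V_out = 6.86 × 0.7619/(0.9694 + 0.7619) = 3.019 V.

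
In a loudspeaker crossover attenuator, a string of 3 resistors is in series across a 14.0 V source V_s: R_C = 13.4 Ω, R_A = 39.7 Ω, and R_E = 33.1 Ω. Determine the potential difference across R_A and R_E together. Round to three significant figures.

V ≈ 11.8 V

Total series resistance ΣR = 13.4 + 39.7 + 33.1 = 86.20 Ω.
R_{R_A..R_E} = 39.7 + 33.1 = 72.80 Ω.
V = V_s · R/ΣR = 14.0 × 0.8445 = 11.82 V.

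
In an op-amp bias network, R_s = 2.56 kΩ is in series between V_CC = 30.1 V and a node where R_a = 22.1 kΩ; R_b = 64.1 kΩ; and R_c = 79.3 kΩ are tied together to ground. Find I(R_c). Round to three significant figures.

I ≈ 0.319 mA

Parallel bank: R_p = 1/(1/22.1 + 1/64.1 + 1/79.3) = 13.61 kΩ.
Node voltage V_A = V_CC · R_p/(R_s + R_p) = 30.1 × 0.8417 = 25.34 V.
I(R_c) = V_A / R_c = 25.34/79.3 = 0.3195 mA.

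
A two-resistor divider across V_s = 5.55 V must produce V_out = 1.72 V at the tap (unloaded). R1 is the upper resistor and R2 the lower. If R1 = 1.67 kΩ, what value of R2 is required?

V_out/V_s = R2/(R1+R2) = 0.3099.
Rearranging, R2 = R1·k/(1−k) = 1.67 × 0.4491 = 0.7500 kΩ.

R2 ≈ 0.750 kΩ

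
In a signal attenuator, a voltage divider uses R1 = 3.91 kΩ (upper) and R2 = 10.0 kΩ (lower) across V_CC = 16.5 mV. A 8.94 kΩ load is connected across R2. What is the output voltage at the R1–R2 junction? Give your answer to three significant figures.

The load sits in parallel with R2, giving an effective lower resistance R2' = R2·R_L/(R2+R_L) = 4.720 kΩ.
Now apply the divider: V_out = 16.5 × 0.5469 = 9.024 mV.

V_out ≈ 9.02 mV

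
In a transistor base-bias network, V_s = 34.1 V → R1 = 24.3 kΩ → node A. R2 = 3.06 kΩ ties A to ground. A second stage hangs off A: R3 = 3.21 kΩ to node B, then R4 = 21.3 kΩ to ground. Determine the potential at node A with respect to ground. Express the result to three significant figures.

V_A ≈ 3.43 V

The second stage (R3 + R4 = 24.51 kΩ) loads node A in parallel with R2.
R2 ‖ (R3+R4) = 2.720 kΩ.
First divider: V_A = V_s · 2.720/(24.3 + 2.720) = 3.433 V.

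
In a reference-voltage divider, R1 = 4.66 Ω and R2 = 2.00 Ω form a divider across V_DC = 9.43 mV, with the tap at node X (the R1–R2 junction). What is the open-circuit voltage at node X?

V_th ≈ 2.83 mV

With X open, the divider is unloaded: V_th = 9.43 × 2.00/6.660 = 2.832 mV.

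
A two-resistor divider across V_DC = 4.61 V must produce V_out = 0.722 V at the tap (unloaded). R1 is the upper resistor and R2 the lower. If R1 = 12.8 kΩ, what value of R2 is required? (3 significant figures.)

R2 ≈ 2.38 kΩ

Required fraction k = V_out/V_DC = 0.1566.
Rearranging, R2 = R1·k/(1−k) = 12.8 × 0.1857 = 2.377 kΩ.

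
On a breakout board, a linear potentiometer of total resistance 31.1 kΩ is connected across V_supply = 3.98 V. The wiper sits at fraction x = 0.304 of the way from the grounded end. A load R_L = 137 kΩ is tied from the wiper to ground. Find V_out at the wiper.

Split the track: R_lower = x·R_p = 9.454 kΩ, R_upper = (1−x)·R_p = 21.65 kΩ.
(x·R_p) ‖ R_L = 8.844 kΩ.
Then V_out = V_supply · 8.844/(21.65 + 8.844) = 1.154 V.

V_out ≈ 1.15 V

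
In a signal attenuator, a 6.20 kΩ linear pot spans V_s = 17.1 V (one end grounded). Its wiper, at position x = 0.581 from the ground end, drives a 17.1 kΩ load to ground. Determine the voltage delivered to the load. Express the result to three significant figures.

V_out ≈ 9.13 V

Lower segment x·R_p = 3.602 kΩ; upper segment (1−x)·R_p = 2.598 kΩ.
R_L loads the lower segment: effective lower R = 2.975 kΩ.
V_out = 17.1 × 2.975/(2.598 + 2.975) = 9.129 V.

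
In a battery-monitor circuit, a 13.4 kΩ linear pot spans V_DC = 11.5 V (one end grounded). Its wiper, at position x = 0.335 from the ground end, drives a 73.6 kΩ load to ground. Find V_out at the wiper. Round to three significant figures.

V_out ≈ 3.70 V

Split the track: R_lower = x·R_p = 4.489 kΩ, R_upper = (1−x)·R_p = 8.911 kΩ.
Lower segment in parallel with the load: 4.489 ‖ 73.6 = 4.231 kΩ.
Then V_out = V_DC · 4.231/(8.911 + 4.231) = 3.702 V.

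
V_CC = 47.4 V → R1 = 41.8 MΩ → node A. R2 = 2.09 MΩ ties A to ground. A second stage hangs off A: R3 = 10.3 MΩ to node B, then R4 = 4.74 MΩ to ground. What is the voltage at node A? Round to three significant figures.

The second stage (R3 + R4 = 15.04 MΩ) loads node A in parallel with R2.
Effective lower resistance at A: R2 ‖ 15.04 = 1.835 MΩ.
First divider: V_A = V_CC · 1.835/(41.8 + 1.835) = 1.993 V.

V_A ≈ 1.99 V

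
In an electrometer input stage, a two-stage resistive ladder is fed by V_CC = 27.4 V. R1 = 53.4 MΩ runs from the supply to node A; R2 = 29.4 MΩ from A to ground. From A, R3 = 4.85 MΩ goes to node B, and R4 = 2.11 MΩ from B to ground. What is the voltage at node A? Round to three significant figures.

V_A ≈ 2.61 V

Node A sees R2 in parallel with the series input of stage 2, R3 + R4 = 6.960 MΩ.
Effective lower resistance at A: R2 ‖ 6.960 = 5.628 MΩ.
V_A = 27.4 × 5.628/(53.4 + 5.628) = 2.612 V.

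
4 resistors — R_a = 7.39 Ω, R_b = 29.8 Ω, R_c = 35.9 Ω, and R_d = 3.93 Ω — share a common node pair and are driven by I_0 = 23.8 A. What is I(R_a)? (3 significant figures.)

Total conductance ΣG = 1/7.39 + 1/29.8 + 1/35.9 + 1/3.93 = 0.4512 (units of 1/Ω).
By the current-divider rule, I = I_0 · G_k/ΣG = 23.8 × 0.2999 = 7.138 A.

I ≈ 7.14 A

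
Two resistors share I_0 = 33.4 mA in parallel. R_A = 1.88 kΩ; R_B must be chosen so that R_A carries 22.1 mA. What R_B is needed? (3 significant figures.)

The fraction through R_A equals R_B/(R_A+R_B).
22.1/33.4 = R_B/(R_A + R_B) → R_B = R_A · (0.6617)/(1 − 0.6617) = 1.88 × 1.956 = 3.677 kΩ.

R_B ≈ 3.68 kΩ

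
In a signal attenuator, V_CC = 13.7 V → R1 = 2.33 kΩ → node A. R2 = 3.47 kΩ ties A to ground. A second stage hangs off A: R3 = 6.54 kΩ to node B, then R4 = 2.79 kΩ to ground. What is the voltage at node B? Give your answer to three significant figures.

Node A sees R2 in parallel with the series input of stage 2, R3 + R4 = 9.330 kΩ.
Effective lower resistance at A: R2 ‖ 9.330 = 2.529 kΩ.
First divider: V_A = V_CC · 2.529/(2.33 + 2.529) = 7.131 V.
Then the unloaded second divider: V_B = V_A × R4/(R3+R4) = 7.131 × 0.2990 = 2.132 V.

V_B ≈ 2.13 V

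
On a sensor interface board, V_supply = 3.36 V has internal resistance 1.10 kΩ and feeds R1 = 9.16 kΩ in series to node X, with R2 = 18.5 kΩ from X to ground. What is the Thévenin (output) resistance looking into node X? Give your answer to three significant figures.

R_th ≈ 6.60 kΩ

R1' = 1.10 + 9.16 = 10.26 kΩ (source resistance + R1).
Zeroing V_supply shorts the top of R1' to ground, so R_th = R1' ‖ R2 = 6.600 kΩ.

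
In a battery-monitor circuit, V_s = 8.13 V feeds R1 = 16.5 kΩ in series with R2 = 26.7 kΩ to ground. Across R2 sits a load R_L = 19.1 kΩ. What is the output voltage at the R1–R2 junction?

V_out ≈ 3.28 V

The load sits in parallel with R2, giving an effective lower resistance R2' = R2·R_L/(R2+R_L) = 11.13 kΩ.
Then V_out = V_s · R2'/(R1 + R2') = 8.13 × 11.13/27.63 = 3.276 V.
(Unloaded it would be 5.02 V; the load pulls it down.)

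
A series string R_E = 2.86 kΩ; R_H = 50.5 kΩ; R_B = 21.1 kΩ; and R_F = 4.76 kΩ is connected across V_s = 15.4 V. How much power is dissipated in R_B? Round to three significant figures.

The common current is I = 15.4/79.22 = 0.1944 mA.
V(R_B) = I·R = 4.102 V; P = V·I = 4.102 × 0.1944 = 0.7974 mW.

P ≈ 0.797 mW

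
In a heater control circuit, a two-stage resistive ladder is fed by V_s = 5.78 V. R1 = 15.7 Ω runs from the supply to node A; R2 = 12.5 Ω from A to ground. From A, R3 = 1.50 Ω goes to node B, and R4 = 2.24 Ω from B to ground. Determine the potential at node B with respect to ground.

The second stage (R3 + R4 = 3.740 Ω) loads node A in parallel with R2.
R2 ‖ (R3+R4) = 2.879 Ω.
V_A = 5.78 × 2.879/(15.7 + 2.879) = 0.8956 V.
Then the unloaded second divider: V_B = V_A × R4/(R3+R4) = 0.8956 × 0.5989 = 0.5364 V.

V_B ≈ 0.536 V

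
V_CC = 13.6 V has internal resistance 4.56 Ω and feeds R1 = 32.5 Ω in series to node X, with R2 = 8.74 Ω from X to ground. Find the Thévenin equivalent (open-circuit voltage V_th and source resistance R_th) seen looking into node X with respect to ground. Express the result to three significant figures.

V_th ≈ 2.60 V, R_th ≈ 7.07 Ω

R1' = 4.56 + 32.5 = 37.06 Ω (source resistance + R1).
V_th is the unloaded tap voltage: V_CC · R2/(R1'+R2) = 13.6 × 0.1908 = 2.595 V.
Zeroing V_CC shorts the top of R1' to ground, so R_th = R1' ‖ R2 = 7.072 Ω.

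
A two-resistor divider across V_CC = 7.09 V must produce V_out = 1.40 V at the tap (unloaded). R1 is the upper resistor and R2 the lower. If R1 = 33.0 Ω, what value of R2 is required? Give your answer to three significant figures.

R2 ≈ 8.12 Ω

The divider ratio is R2/(R1+R2) = 1.40/7.09 = 0.1975.
R2 = R1 · 0.1975/(1 − 0.1975) = 8.120 Ω.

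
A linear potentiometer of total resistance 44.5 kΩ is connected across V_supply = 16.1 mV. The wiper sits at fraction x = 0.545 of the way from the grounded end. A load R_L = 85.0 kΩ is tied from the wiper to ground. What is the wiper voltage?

Split the track: R_lower = x·R_p = 24.25 kΩ, R_upper = (1−x)·R_p = 20.25 kΩ.
R_L loads the lower segment: effective lower R = 18.87 kΩ.
Loaded-divider output: V_out = 16.1 × 0.4824 = 7.766 mV.

V_out ≈ 7.77 mV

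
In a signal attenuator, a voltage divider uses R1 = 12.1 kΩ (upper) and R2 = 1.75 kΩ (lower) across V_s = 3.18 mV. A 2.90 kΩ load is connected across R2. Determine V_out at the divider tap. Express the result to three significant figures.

The load sits in parallel with R2, giving an effective lower resistance R2' = R2·R_L/(R2+R_L) = 1.091 kΩ.
Voltage divider with the loaded lower leg: V_out = 3.18 × 1.091/(12.1 + 1.091) = 3.18 × 0.08274 = 0.2631 mV.

V_out ≈ 0.263 mV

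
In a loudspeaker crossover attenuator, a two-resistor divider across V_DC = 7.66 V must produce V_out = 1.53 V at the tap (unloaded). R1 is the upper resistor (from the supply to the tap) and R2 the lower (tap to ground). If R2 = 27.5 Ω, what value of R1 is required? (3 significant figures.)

R1 ≈ 110 Ω

The divider ratio is R2/(R1+R2) = 1.53/7.66 = 0.1997.
Rearranging, R1 = R2·(1−k)/k = 27.5 × 4.007 = 110.2 Ω.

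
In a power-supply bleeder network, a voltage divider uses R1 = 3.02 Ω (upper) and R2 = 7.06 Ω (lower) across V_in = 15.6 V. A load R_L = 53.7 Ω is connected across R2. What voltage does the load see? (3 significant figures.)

V_out ≈ 10.5 V

The load sits in parallel with R2, giving an effective lower resistance R2' = R2·R_L/(R2+R_L) = 6.240 Ω.
Then V_out = V_in · R2'/(R1 + R2') = 15.6 × 6.240/9.260 = 10.51 V.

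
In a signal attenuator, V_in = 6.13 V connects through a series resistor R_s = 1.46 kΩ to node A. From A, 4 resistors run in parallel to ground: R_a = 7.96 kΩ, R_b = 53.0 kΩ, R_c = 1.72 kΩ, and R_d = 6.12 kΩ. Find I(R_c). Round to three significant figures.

I ≈ 1.55 mA

Parallel bank: R_p = 1/(1/7.96 + 1/53.0 + 1/1.72 + 1/6.12) = 1.124 kΩ.
Node voltage V_A = V_in · R_p/(R_s + R_p) = 6.13 × 0.4351 = 2.667 V.
I(R_c) = V_A / R_c = 2.667/1.72 = 1.551 mA.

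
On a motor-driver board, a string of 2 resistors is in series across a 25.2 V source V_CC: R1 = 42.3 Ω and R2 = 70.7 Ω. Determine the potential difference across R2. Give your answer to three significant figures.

Series total: ΣR = 42.3 + 70.7 = 113.0 Ω.
V = V_CC · R/ΣR = 25.2 × 0.6257 = 15.77 V.

V ≈ 15.8 V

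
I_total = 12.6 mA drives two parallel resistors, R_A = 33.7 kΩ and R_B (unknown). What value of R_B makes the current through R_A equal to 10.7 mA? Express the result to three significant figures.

R_B ≈ 190 kΩ

The fraction through R_A equals R_B/(R_A+R_B).
10.7/12.6 = R_B/(R_A + R_B) → R_B = R_A · (0.8492)/(1 − 0.8492) = 33.7 × 5.632 = 189.8 kΩ.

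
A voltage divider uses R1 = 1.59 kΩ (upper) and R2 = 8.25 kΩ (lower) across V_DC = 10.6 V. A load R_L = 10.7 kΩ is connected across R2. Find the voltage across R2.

V_out ≈ 7.90 V

First combine the lower leg with the load: R2 ‖ R_L = 4.658 kΩ.
Now apply the divider: V_out = 10.6 × 0.7455 = 7.903 V.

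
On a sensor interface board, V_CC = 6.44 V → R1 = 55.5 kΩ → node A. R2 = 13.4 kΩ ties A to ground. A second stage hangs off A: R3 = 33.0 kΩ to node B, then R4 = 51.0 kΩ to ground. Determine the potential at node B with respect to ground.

V_B ≈ 0.674 V

Looking into the second stage from A: R3 + R4 = 84.00 kΩ appears in parallel with R2.
Effective lower resistance at A: R2 ‖ 84.00 = 11.56 kΩ.
First divider: V_A = V_CC · 11.56/(55.5 + 11.56) = 1.110 V.
Then the unloaded second divider: V_B = V_A × R4/(R3+R4) = 1.110 × 0.6071 = 0.6738 V.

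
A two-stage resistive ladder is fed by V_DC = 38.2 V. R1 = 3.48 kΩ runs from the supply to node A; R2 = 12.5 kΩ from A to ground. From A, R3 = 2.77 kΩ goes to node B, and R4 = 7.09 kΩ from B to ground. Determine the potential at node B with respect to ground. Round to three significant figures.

V_B ≈ 16.8 V

Node A sees R2 in parallel with the series input of stage 2, R3 + R4 = 9.860 kΩ.
Effective lower resistance at A: R2 ‖ 9.860 = 5.512 kΩ.
So V_A = 38.2 × 0.6130 = 23.42 V.
Then the unloaded second divider: V_B = V_A × R4/(R3+R4) = 23.42 × 0.7191 = 16.84 V.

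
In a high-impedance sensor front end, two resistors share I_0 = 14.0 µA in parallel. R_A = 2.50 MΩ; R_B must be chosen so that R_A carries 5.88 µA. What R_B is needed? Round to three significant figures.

R_B ≈ 1.81 MΩ

The fraction through R_A equals R_B/(R_A+R_B).
With f = 0.4200, R_B = R_A · f/(1−f) = 2.50 × 0.7241 = 1.810 MΩ.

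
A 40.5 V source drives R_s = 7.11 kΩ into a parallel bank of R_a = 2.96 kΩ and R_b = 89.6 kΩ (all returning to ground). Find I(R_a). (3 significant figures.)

I ≈ 3.93 mA

Parallel bank: R_p = 1/(1/2.96 + 1/89.6) = 2.865 kΩ.
Node voltage V_A = V_supply · R_p/(R_s + R_p) = 40.5 × 0.2872 = 11.63 V.
I(R_a) = V_A / R_a = 11.63/2.96 = 3.930 mA.
(Equivalently: I_total = 4.060 mA, then current-divider fraction G_k/ΣG = 0.9680.)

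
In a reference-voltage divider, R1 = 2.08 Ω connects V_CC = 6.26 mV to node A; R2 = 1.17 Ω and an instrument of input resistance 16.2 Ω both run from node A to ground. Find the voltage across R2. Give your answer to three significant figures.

V_out ≈ 2.15 mV

The load sits in parallel with R2, giving an effective lower resistance R2' = R2·R_L/(R2+R_L) = 1.091 Ω.
Now apply the divider: V_out = 6.26 × 0.3441 = 2.154 mV.
(Unloaded it would be 2.25 mV; the load pulls it down.)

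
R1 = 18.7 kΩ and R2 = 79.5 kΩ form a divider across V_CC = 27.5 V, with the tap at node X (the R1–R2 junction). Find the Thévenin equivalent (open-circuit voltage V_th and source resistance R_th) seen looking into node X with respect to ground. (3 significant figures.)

V_th ≈ 22.3 V, R_th ≈ 15.1 kΩ

Open-circuit (no load on X): V_th = V_CC · R2/(R1 + R2) = 27.5 × 79.5/(18.70 + 79.5) = 22.26 V.
With V_CC suppressed (replaced by a short), R_th = R1 ‖ R2 = (18.70 × 79.5)/(18.70 + 79.5) = 15.14 kΩ.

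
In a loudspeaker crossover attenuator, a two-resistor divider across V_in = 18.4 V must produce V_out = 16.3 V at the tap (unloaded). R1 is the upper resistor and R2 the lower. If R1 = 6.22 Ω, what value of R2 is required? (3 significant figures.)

R2 ≈ 48.3 Ω

The divider ratio is R2/(R1+R2) = 16.3/18.4 = 0.8859.
Rearranging, R2 = R1·k/(1−k) = 6.22 × 7.762 = 48.28 Ω.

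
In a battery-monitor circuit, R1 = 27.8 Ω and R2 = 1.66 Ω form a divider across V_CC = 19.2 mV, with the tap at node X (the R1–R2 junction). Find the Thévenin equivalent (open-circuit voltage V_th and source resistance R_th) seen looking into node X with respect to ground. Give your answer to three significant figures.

V_th ≈ 1.08 mV, R_th ≈ 1.57 Ω

V_th is the unloaded tap voltage: V_CC · R2/(R1+R2) = 19.2 × 0.05635 = 1.082 mV.
Looking into X with the source shorted: R_th = R1·R2/(R1+R2) = 27.80 × 1.66/29.46 = 1.566 Ω.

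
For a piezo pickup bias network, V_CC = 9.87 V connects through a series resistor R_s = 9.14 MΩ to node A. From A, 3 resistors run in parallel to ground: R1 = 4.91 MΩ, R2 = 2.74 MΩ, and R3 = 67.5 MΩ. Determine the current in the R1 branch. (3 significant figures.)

I ≈ 0.317 µA

Combine the parallel branches: R_p = (1/4.91 + 1/2.74 + 1/67.5)⁻¹ = 1.714 MΩ.
V_A by voltage divider: V_A = 9.87 × 1.714/(9.14 + 1.714) = 1.559 V.
Branch current I = V_A/R1 = 1.559/4.91 = 0.3174 µA.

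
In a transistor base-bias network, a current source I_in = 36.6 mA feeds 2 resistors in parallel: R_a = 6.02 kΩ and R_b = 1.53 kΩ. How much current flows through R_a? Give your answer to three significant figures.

With just two branches, the current splits inversely with resistance.
I(R_a) = 36.6 × 1.53/(6.02 + 1.53) = 36.6 × 0.2026 = 7.417 mA.

I ≈ 7.42 mA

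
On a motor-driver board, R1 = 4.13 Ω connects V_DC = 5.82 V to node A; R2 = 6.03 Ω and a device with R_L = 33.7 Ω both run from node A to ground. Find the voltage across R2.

V_out ≈ 3.22 V

The load sits in parallel with R2, giving an effective lower resistance R2' = R2·R_L/(R2+R_L) = 5.115 Ω.
Voltage divider with the loaded lower leg: V_out = 5.82 × 5.115/(4.13 + 5.115) = 5.82 × 0.5533 = 3.220 V.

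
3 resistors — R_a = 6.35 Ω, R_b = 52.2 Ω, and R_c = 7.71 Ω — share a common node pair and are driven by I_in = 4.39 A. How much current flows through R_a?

Conductances: ΣG = 1/6.35 + 1/52.2 + 1/7.71 = 0.3063 (1/Ω).
By the current-divider rule, I = I_in · G_k/ΣG = 4.39 × 0.5141 = 2.257 A.

I ≈ 2.26 A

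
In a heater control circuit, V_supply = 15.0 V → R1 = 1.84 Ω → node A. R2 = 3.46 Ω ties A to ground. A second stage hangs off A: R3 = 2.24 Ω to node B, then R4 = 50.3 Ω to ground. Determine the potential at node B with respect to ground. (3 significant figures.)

Looking into the second stage from A: R3 + R4 = 52.54 Ω appears in parallel with R2.
Effective lower resistance at A: R2 ‖ 52.54 = 3.246 Ω.
First divider: V_A = V_supply · 3.246/(1.84 + 3.246) = 9.574 V.
Stage 2 is unloaded, so V_B = V_A · R4/(R3+R4) = 9.574 × 50.3/52.54 = 9.165 V.

V_B ≈ 9.17 V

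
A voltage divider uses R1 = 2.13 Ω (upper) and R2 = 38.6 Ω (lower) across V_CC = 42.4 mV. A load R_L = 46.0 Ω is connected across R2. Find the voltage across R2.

The load sits in parallel with R2, giving an effective lower resistance R2' = R2·R_L/(R2+R_L) = 20.99 Ω.
Voltage divider with the loaded lower leg: V_out = 42.4 × 20.99/(2.13 + 20.99) = 42.4 × 0.9079 = 38.49 mV.
(Unloaded it would be 40.2 mV; the load pulls it down.)

V_out ≈ 38.5 mV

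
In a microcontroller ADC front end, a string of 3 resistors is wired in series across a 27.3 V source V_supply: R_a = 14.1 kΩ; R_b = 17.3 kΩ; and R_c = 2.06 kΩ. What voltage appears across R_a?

Total series resistance ΣR = 14.1 + 17.3 + 2.06 = 33.46 kΩ.
By the voltage-divider rule, V = 27.3 × 14.10/33.46 = 11.50 V.

V ≈ 11.5 V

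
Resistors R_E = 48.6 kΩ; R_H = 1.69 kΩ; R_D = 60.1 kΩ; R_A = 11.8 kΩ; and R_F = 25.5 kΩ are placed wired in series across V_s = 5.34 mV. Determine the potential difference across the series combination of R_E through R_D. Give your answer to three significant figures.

Series total: ΣR = 48.6 + 1.69 + 60.1 + 11.8 + 25.5 = 147.7 kΩ.
R_{R_E..R_D} = 48.6 + 1.69 + 60.1 = 110.4 kΩ.
Voltage divider: V = V_s · (110.4 / 147.7) = 5.34 × 0.7474 = 3.991 mV.

V ≈ 3.99 mV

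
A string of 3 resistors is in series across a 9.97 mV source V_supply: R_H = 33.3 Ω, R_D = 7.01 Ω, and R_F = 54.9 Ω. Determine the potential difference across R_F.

ΣR = 33.3 + 7.01 + 54.9 = 95.21 Ω.
Voltage divider: V = V_supply · (54.90 / 95.21) = 9.97 × 0.5766 = 5.749 mV.

V ≈ 5.75 mV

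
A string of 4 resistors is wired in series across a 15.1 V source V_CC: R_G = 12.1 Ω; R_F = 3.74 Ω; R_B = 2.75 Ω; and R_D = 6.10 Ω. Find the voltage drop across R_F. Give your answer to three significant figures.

ΣR = 12.1 + 3.74 + 2.75 + 6.10 = 24.69 Ω.
By the voltage-divider rule, V = 15.1 × 3.740/24.69 = 2.287 V.

V ≈ 2.29 V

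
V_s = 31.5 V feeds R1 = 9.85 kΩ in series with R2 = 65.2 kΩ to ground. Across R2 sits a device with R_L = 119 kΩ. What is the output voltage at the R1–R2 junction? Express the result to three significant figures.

V_out ≈ 25.5 V

R2 ‖ R_L = (65.2 × 119)/(65.2 + 119) = 42.12 kΩ.
Then V_out = V_s · R2'/(R1 + R2') = 31.5 × 42.12/51.97 = 25.53 V.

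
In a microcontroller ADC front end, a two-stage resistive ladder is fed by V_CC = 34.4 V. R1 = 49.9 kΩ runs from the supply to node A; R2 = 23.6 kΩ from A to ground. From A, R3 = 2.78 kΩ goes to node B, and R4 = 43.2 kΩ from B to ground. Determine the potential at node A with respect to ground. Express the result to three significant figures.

V_A ≈ 8.19 V

Looking into the second stage from A: R3 + R4 = 45.98 kΩ appears in parallel with R2.
R2 ‖ (R3+R4) = 15.60 kΩ.
V_A = 34.4 × 15.60/(49.9 + 15.60) = 8.191 V.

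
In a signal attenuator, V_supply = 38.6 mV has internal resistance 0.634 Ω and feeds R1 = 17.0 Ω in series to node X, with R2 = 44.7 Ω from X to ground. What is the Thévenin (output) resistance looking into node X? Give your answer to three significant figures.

R_th ≈ 12.6 Ω

R1' = 0.634 + 17.0 = 17.63 Ω (source resistance + R1).
Looking into X with the source shorted: R_th = R1'·R2/(R1'+R2) = 17.63 × 44.7/62.33 = 12.65 Ω.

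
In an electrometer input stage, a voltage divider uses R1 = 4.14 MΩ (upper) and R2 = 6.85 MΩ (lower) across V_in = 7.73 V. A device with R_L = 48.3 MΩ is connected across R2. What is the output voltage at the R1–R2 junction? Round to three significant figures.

The load sits in parallel with R2, giving an effective lower resistance R2' = R2·R_L/(R2+R_L) = 5.999 MΩ.
Now apply the divider: V_out = 7.73 × 0.5917 = 4.574 V.
(Unloaded it would be 4.82 V; the load pulls it down.)

V_out ≈ 4.57 V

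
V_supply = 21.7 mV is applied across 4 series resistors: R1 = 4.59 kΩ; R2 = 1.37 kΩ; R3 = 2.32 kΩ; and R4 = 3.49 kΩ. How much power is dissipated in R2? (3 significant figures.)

P ≈ 4.66 nW

Series current I = V_supply/ΣR = 21.7/11.77 = 1.844 µA.
P(R2) = I²·R2 = (1.844)² × 1.37 = 4.657 nW.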